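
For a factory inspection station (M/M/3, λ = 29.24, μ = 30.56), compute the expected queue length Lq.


a = λ/μ = 0.9568; ρ = a/3 = 0.3189
P₀ = 0.380387
Lq = P₀·a^c·ρ / (c!·(1−ρ)²) = 0.380387·0.87594·0.3189/(6·0.46385)
= 0.03818

Final: 0.03818


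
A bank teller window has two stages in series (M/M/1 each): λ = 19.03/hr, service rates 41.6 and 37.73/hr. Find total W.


Each node sees arrival rate λ = 19.03/hr (tandem ⇒ throughput preserved).
W₁ = 1/(μ₁−λ) = 1/(41.6−19.03) = 0.04431 hr
W₂ = 1/(μ₂−λ) = 1/(37.73−19.03) = 0.05348 hr
W_total = W₁ + W₂ = 0.04431 + 0.05348 = 0.09778 hr

Final: 0.09778 hr


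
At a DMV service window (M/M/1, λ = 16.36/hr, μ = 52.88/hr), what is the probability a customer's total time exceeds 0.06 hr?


W ~ Exponential(μ−λ) for M/M/1.
μ − λ = 52.88 − 16.36 = 36.5200
P(W > t) = e^{−(μ−λ)t} = e^{−2.1912} = 0.111783

Final: 0.111783


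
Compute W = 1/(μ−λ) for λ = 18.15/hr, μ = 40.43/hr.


W = 1/(μ−λ) = 1/(40.43 − 18.15) = 1/22.28 = 0.04488 hr

Final: 0.04488 hr


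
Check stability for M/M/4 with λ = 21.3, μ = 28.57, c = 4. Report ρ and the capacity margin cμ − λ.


Total capacity cμ = 4·28.57 = 114.28/hr
ρ = λ/(cμ) = 21.3/114.28 = 0.1864
Stable ⇔ ρ < 1: YES
Spare capacity = cμ − λ = 114.28 − 21.3 = 92.98/hr

Final: ρ = 0.1864; stable; margin = 92.98/hr


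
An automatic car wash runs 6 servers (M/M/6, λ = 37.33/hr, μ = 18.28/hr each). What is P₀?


a = λ/μ = 37.33/18.28 = 2.0421; ρ = a/c = 0.3404
Σ_{k=0}^{5} a^k/k! (terms k=0..5) = 1.00000 + 2.04212 + 2.08513 + 1.41937 + 0.72463 + 0.29596 = 7.56721
Tail: a^6/(6!(1−ρ)) = 72.52551/(720·0.6596) = 0.15270
P₀ = 1/(7.56721 + 0.15270) = 1/7.71991 = 0.129535

Final: 0.129535


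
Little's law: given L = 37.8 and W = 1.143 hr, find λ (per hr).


λ = L/W = 37.8/1.143 = 33.0709 /hr

Final: 33.0709 /hr


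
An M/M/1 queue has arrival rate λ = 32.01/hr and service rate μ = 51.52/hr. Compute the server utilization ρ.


ρ = λ/μ = 32.01/51.52 = 0.6213

Final: 0.6213


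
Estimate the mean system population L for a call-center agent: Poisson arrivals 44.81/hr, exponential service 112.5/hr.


ρ = λ/μ = 44.81/112.5 = 0.3983
L = ρ/(1−ρ) = 0.3983/(1 − 0.3983) = 0.3983/0.6017 = 0.6620

Final: 0.6620


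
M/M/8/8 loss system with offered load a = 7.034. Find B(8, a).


B(c,a) = (a^c/c!) / Σ_{k=0}^{c} a^k/k!
a^8/8! = 148.627232
Σ terms (k=0..8): 1.00000 + 7.03400 + 24.73858 + 58.00372 + 101.99954 + 143.49295 + 168.22157 + 169.03865 + 148.62723 = 822.156243
B = 148.627232/822.156243 = 0.180777

Final: 0.180777


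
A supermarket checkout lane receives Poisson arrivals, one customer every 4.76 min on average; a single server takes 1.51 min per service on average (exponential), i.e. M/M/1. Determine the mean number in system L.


λ = 60/4.76 = 12.6050 /hr
μ = 60/1.51 = 39.7351 /hr
ρ = λ/μ = 12.6050/39.7351 = 0.3172
L = ρ/(1−ρ) = 0.3172/0.6828 = 0.4646

Final: 0.4646


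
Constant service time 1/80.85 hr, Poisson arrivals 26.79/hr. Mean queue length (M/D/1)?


ρ = 26.79/80.85 = 0.3314
M/D/1: Lq = ρ²/(2(1−ρ)) = 0.1098/(2·0.6686) = 0.08210

Final: 0.08210


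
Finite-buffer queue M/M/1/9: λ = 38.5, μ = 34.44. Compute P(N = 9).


ρ = λ/μ = 38.5/34.44 = 1.1179
P_K = (1−ρ)ρ^K/(1−ρ^(K+1)) = (-0.1179·2.726329)/(1 − 3.047726)
= -0.321397/-2.047726 = 0.156953

Final: 0.156953


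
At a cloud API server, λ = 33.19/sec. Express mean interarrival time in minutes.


Mean interarrival time = 1/λ = 1/33.19 second = 0.03013 second
In minutes: 0.03013 × 0.0166667 = 0.0005022 min

Final: 0.0005022 min


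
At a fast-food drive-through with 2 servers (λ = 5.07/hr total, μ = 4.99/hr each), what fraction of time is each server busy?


ρ = λ/(cμ) = 5.07/(2·4.99) = 5.07/9.98 = 0.5080

Final: 0.5080


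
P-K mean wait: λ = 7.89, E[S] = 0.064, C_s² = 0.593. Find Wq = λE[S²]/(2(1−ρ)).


ρ = λ·E[S] = 7.89·0.064 = 0.5050
E[S²] = E[S]²(1+C_s²) = 0.064²·(1+0.593) = 0.006525
Wq = λ·E[S²]/(2(1−ρ)) = 7.89·0.006525/(2·0.4950) = 0.05200 hr

Final: 0.05200 hr


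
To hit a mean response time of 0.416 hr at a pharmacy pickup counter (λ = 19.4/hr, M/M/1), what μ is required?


W = 1/(μ−λ) ⇒ μ − λ = 1/W = 1/0.416 = 2.4038
μ = λ + 1/W = 19.4 + 2.4038 = 21.8038 per hr

Final: 21.8038 /hr


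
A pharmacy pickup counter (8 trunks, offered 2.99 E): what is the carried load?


B(8,2.99) = 0.007997 (Erlang-B)
Carried load = a(1 − B) = 2.99·(1 − 0.007997) = 2.99·0.992003 = 2.9661 E

Final: 2.9661 Erlangs


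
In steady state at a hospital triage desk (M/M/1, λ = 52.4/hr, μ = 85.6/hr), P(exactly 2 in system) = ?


ρ = 52.4/85.6 = 0.6121
P_n = (1−ρ)·ρ^n = (1 − 0.6121)·0.6121^2 = 0.3879·0.374727 = 0.145338

Final: 0.145338


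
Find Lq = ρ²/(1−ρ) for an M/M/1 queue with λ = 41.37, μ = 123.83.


ρ = 41.37/123.83 = 0.3341
Lq = ρ²/(1−ρ) = 0.1116/0.6659 = 0.1676

Final: 0.1676


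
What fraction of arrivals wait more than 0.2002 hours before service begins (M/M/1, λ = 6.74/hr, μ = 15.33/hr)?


ρ = 6.74/15.33 = 0.4397
P(Wq > t) = ρ·e^{−(μ−λ)t} = 0.4397·e^{−1.7197}
= 0.4397·0.179117 = 0.078751

Final: 0.078751


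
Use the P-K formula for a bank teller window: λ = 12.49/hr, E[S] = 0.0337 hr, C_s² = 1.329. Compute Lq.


ρ = λ·E[S] = 12.49·0.0337 = 0.4209
Lq = ρ²(1+C_s²)/(2(1−ρ)) = 0.1772·(1+1.329)/(2·0.5791)
= 0.1772·2.3290/1.1582 = 0.35627

Final: 0.35627


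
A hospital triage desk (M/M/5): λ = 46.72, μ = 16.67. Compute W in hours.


a = 2.8026; ρ = 0.5605; P₀ = 0.057976
Lq = P₀·a^c·ρ/(c!(1−ρ)²) = 0.24246
Wq = Lq/λ = 0.24246/46.72 = 0.005190 hr
W = Wq + 1/μ = 0.005190 + 0.05999 = 0.06518 hr

Final: 0.06518 hr


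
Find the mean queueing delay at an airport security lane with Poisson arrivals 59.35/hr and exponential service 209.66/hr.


ρ = 59.35/209.66 = 0.2831
Wq = ρ/(μ−λ) = 0.2831/(209.66 − 59.35) = 0.2831/150.31 = 0.001883 hr

Final: 0.001883 hr


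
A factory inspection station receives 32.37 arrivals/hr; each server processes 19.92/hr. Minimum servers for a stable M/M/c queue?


Stability requires cμ > λ ⇔ c > λ/μ.
λ/μ = 32.37/19.92 = 1.6250
Minimum integer c = ⌊1.6250⌋ + 1 = 2
Check: 2·19.92 = 39.84 > 32.37, while 1·19.92 = 19.92 ≤ 32.37

Final: 2 servers


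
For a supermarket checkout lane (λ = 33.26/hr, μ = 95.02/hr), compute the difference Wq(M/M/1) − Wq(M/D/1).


ρ = 33.26/95.02 = 0.3500
Wq(M/M/1) = ρ/(μ−λ) = 0.3500/61.76 = 0.005668 hr
Wq(M/D/1) = ρ/(2(μ−λ)) = 0.002834 hr
Savings = 0.005668 − 0.002834 = 0.002834 hr

Final: 0.002834 hr


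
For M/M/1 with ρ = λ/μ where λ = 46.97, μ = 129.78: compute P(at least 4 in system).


ρ = 46.97/129.78 = 0.3619
P(N ≥ n) = ρ^n = 0.3619^4 = 0.017157

Final: 0.017157


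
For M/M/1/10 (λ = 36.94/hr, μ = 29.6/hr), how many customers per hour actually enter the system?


ρ = 1.2480; P_K = (1−ρ)ρ^10/(1−ρ^11) = 0.217741
λ_eff = λ(1 − P_K) = 36.94·(1 − 0.217741) = 36.94·0.782259 = 28.8966 /hr

Final: 28.8966 /hr


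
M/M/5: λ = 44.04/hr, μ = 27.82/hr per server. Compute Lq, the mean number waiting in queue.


a = λ/μ = 1.5830; ρ = a/5 = 0.3166
P₀ = 0.204914
Lq = P₀·a^c·ρ / (c!·(1−ρ)²) = 0.204914·9.94148·0.3166/(120·0.46703)
= 0.01151

Final: 0.01151


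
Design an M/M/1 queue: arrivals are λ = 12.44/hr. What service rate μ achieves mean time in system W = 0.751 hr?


W = 1/(μ−λ) ⇒ μ − λ = 1/W = 1/0.751 = 1.3316
μ = λ + 1/W = 12.44 + 1.3316 = 13.7716 per hr

Final: 13.7716 /hr


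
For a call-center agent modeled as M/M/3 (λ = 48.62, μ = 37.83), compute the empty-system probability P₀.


a = λ/μ = 48.62/37.83 = 1.2852; ρ = a/c = 0.4284
Σ_{k=0}^{2} a^k/k! (terms k=0..2) = 1.00000 + 1.28522 + 0.82590 = 3.11112
Tail: a^3/(3!(1−ρ)) = 2.12293/(6·0.5716) = 0.61901
P₀ = 1/(3.11112 + 0.61901) = 1/3.73013 = 0.268087

Final: 0.268087


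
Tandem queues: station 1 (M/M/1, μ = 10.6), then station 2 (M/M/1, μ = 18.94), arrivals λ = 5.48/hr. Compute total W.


Each node sees arrival rate λ = 5.48/hr (tandem ⇒ throughput preserved).
W₁ = 1/(μ₁−λ) = 1/(10.6−5.48) = 0.19531 hr
W₂ = 1/(μ₂−λ) = 1/(18.94−5.48) = 0.07429 hr
W_total = W₁ + W₂ = 0.19531 + 0.07429 = 0.26961 hr

Final: 0.26961 hr


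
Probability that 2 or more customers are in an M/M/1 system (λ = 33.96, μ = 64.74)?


ρ = 33.96/64.74 = 0.5246
P(N ≥ n) = ρ^n = 0.5246^2 = 0.275163

Final: 0.275163


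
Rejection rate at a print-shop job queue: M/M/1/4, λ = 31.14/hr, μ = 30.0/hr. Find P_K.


ρ = λ/μ = 31.14/30.0 = 1.0380
P_K = (1−ρ)ρ^K/(1−ρ^(K+1)) = (-0.03800·1.160886)/(1 − 1.204999)
= -0.044114/-0.204999 = 0.215189

Final: 0.215189


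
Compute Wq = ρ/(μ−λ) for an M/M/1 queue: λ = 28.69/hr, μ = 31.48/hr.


ρ = 28.69/31.48 = 0.9114
Wq = ρ/(μ−λ) = 0.9114/(31.48 − 28.69) = 0.9114/2.79 = 0.3267 hr

Final: 0.3267 hr


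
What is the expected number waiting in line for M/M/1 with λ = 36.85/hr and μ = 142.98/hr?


ρ = 36.85/142.98 = 0.2577
Lq = ρ²/(1−ρ) = 0.06642/0.7423 = 0.08949

Final: 0.08949


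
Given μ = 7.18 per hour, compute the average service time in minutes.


Mean service time = 1/μ = 1/7.18 hour = 0.13928 hour
In minutes: 0.13928 × 60 = 8.3565 min

Final: 8.3565 min


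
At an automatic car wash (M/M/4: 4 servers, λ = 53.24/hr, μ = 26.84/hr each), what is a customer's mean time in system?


a = 1.9836; ρ = 0.4959; P₀ = 0.132777
Lq = P₀·a^c·ρ/(c!(1−ρ)²) = 0.16715
Wq = Lq/λ = 0.16715/53.24 = 0.003139 hr
W = Wq + 1/μ = 0.003139 + 0.03726 = 0.04040 hr

Final: 0.04040 hr


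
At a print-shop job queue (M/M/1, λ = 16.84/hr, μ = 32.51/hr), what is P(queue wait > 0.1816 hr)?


ρ = 16.84/32.51 = 0.5180
P(Wq > t) = ρ·e^{−(μ−λ)t} = 0.5180·e^{−2.8457}
= 0.5180·0.058095 = 0.030093

Final: 0.030093


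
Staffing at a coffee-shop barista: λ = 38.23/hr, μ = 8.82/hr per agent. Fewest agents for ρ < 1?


Stability requires cμ > λ ⇔ c > λ/μ.
λ/μ = 38.23/8.82 = 4.3345
Minimum integer c = ⌊4.3345⌋ + 1 = 5
Check: 5·8.82 = 44.10 > 38.23, while 4·8.82 = 35.28 ≤ 38.23

Final: 5 servers


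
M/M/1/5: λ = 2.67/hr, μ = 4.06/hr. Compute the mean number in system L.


ρ = 2.67/4.06 = 0.6576
L = ρ[1 − (K+1)ρ^K + Kρ^(K+1)] / [(1−ρ)(1−ρ^(K+1))]
Numerator: 0.6576·(1 − 6·0.123006 + 5·0.080893) = 0.438268
Denominator: (0.3424)·(0.919107) = 0.314670
L = 0.438268/0.314670 = 1.3928

Final: 1.3928


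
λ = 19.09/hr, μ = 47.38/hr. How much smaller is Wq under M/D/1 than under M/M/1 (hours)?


ρ = 19.09/47.38 = 0.4029
Wq(M/M/1) = ρ/(μ−λ) = 0.4029/28.29 = 0.01424 hr
Wq(M/D/1) = ρ/(2(μ−λ)) = 0.007121 hr
Savings = 0.01424 − 0.007121 = 0.007121 hr

Final: 0.007121 hr


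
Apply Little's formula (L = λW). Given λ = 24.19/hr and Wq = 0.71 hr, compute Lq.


Lq = λWq = 24.19·0.71 = 17.1749

Final: 17.1749


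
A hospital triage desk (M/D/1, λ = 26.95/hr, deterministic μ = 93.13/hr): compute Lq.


ρ = 26.95/93.13 = 0.2894
M/D/1: Lq = ρ²/(2(1−ρ)) = 0.08374/(2·0.7106) = 0.05892

Final: 0.05892


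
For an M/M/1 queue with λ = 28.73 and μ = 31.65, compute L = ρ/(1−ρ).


ρ = λ/μ = 28.73/31.65 = 0.9077
L = ρ/(1−ρ) = 0.9077/(1 − 0.9077) = 0.9077/0.09226 = 9.8390

Final: 9.8390


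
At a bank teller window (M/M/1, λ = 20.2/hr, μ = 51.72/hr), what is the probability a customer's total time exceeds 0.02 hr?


W ~ Exponential(μ−λ) for M/M/1.
μ − λ = 51.72 − 20.2 = 31.5200
P(W > t) = e^{−(μ−λ)t} = e^{−0.6304} = 0.532379

Final: 0.532379


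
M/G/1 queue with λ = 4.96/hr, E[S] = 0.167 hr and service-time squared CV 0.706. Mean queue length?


ρ = λ·E[S] = 4.96·0.167 = 0.8283
Lq = ρ²(1+C_s²)/(2(1−ρ)) = 0.6861·(1+0.706)/(2·0.1717)
= 0.6861·1.7060/0.3434 = 3.40899

Final: 3.40899


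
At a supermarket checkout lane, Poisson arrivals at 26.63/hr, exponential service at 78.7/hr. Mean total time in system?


W = 1/(μ−λ) = 1/(78.7 − 26.63) = 1/52.07 = 0.01920 hr

Final: 0.01920 hr


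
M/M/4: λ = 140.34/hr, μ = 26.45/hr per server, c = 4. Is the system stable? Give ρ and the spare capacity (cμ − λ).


Total capacity cμ = 4·26.45 = 105.80/hr
ρ = λ/(cμ) = 140.34/105.80 = 1.3265
Stable ⇔ ρ < 1: NO
Spare capacity = cμ − λ = 105.80 − 140.34 = -34.54/hr

Final: ρ = 1.3265; unstable; margin = -34.54/hr


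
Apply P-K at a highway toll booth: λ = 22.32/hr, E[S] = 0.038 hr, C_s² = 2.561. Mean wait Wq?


ρ = λ·E[S] = 22.32·0.038 = 0.8482
E[S²] = E[S]²(1+C_s²) = 0.038²·(1+2.561) = 0.005142
Wq = λ·E[S²]/(2(1−ρ)) = 22.32·0.005142/(2·0.1518) = 0.37794 hr

Final: 0.37794 hr


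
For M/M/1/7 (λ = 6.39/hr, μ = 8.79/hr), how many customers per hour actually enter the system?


ρ = 0.7270; P_K = (1−ρ)ρ^7/(1−ρ^8) = 0.031774
λ_eff = λ(1 − P_K) = 6.39·(1 − 0.031774) = 6.39·0.968226 = 6.1870 /hr

Final: 6.1870 /hr


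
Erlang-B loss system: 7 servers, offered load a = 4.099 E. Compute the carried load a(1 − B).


B(7,4.099) = 0.067880 (Erlang-B)
Carried load = a(1 − B) = 4.099·(1 − 0.067880) = 4.099·0.932120 = 3.8208 E

Final: 3.8208 Erlangs


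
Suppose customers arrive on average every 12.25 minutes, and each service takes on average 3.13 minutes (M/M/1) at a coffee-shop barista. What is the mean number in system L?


λ = 60/12.25 = 4.8980 /hr
μ = 60/3.13 = 19.1693 /hr
ρ = λ/μ = 4.8980/19.1693 = 0.2555
L = ρ/(1−ρ) = 0.2555/0.7445 = 0.3432

Final: 0.3432


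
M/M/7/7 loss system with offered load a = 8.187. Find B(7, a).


B(c,a) = (a^c/c!) / Σ_{k=0}^{c} a^k/k!
a^7/7! = 489.151057
Σ terms (k=0..7): 1.00000 + 8.18700 + 33.51348 + 91.45830 + 187.19227 + 306.50863 + 418.23102 + 489.15106 = 1535.241768
B = 489.151057/1535.241768 = 0.318615

Final: 0.318615


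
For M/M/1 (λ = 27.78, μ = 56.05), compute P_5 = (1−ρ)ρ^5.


ρ = 27.78/56.05 = 0.4956
P_n = (1−ρ)·ρ^n = (1 − 0.4956)·0.4956^5 = 0.5044·0.029908 = 0.015085

Final: 0.015085


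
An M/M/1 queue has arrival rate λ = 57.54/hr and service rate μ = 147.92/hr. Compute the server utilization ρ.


ρ = λ/μ = 57.54/147.92 = 0.3890

Final: 0.3890


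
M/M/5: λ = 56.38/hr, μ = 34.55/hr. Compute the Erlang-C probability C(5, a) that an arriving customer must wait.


a = λ/μ = 1.6318; ρ = a/5 = 0.3264
P₀ = 0.195079 (from M/M/c formula)
C(c,a) = [a^c/(c!(1−ρ))]·P₀ = [11.57138/(120·0.6736)]·0.195079
= 0.14315·0.195079 = 0.027925

Final: 0.027925


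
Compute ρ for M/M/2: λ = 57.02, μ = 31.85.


ρ = λ/(cμ) = 57.02/(2·31.85) = 57.02/63.70 = 0.8951

Final: 0.8951


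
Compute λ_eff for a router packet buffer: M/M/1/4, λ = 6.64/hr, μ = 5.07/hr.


ρ = 1.3097; P_K = (1−ρ)ρ^4/(1−ρ^5) = 0.319322
λ_eff = λ(1 − P_K) = 6.64·(1 − 0.319322) = 6.64·0.680678 = 4.5197 /hr

Final: 4.5197 /hr


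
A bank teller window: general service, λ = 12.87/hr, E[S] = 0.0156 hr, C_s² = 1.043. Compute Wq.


ρ = λ·E[S] = 12.87·0.0156 = 0.2008
E[S²] = E[S]²(1+C_s²) = 0.0156²·(1+1.043) = 0.0004972
Wq = λ·E[S²]/(2(1−ρ)) = 12.87·0.0004972/(2·0.7992) = 0.004003 hr

Final: 0.004003 hr


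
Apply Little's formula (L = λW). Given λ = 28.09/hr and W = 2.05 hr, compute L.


L = λW = 28.09·2.05 = 57.5845

Final: 57.5845


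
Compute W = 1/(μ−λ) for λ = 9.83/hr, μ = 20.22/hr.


W = 1/(μ−λ) = 1/(20.22 − 9.83) = 1/10.39 = 0.09625 hr

Final: 0.09625 hr


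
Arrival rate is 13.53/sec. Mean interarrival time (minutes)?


Mean interarrival time = 1/λ = 1/13.53 second = 0.07391 second
In minutes: 0.07391 × 0.0166667 = 0.001232 min

Final: 0.001232 min


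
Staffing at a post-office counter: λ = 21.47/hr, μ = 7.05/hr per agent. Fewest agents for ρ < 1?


Stability requires cμ > λ ⇔ c > λ/μ.
λ/μ = 21.47/7.05 = 3.0454
Minimum integer c = ⌊3.0454⌋ + 1 = 4
Check: 4·7.05 = 28.20 > 21.47, while 3·7.05 = 21.15 ≤ 21.47

Final: 4 servers


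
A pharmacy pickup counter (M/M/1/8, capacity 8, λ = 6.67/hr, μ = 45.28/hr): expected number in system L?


ρ = 6.67/45.28 = 0.1473
L = ρ[1 − (K+1)ρ^K + Kρ^(K+1)] / [(1−ρ)(1−ρ^(K+1))]
Numerator: 0.1473·(1 − 9·0.0000002217 + 8·0.00000003266) = 0.147305
Denominator: (0.8527)·(1.000000) = 0.852694
L = 0.147305/0.852694 = 0.1728

Final: 0.1728


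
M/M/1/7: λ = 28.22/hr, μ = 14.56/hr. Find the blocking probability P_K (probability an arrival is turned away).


ρ = λ/μ = 28.22/14.56 = 1.9382
P_K = (1−ρ)ρ^K/(1−ρ^(K+1)) = (-0.9382·102.747069)/(1 − 199.143014)
= -96.395945/-198.143014 = 0.486497

Final: 0.486497


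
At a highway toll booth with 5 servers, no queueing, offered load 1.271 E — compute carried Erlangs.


B(5,1.271) = 0.007770 (Erlang-B)
Carried load = a(1 − B) = 1.271·(1 − 0.007770) = 1.271·0.992230 = 1.2611 E

Final: 1.2611 Erlangs


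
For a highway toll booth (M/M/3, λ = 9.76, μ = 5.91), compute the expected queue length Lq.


a = λ/μ = 1.6514; ρ = a/3 = 0.5505
P₀ = 0.175903
Lq = P₀·a^c·ρ / (c!·(1−ρ)²) = 0.175903·4.50388·0.5505/(6·0.20207)
= 0.35971

Final: 0.35971


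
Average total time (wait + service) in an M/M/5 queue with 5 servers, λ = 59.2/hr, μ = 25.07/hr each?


a = 2.3614; ρ = 0.4723; P₀ = 0.092601
Lq = P₀·a^c·ρ/(c!(1−ρ)²) = 0.09609
Wq = Lq/λ = 0.09609/59.2 = 0.001623 hr
W = Wq + 1/μ = 0.001623 + 0.03989 = 0.04151 hr

Final: 0.04151 hr


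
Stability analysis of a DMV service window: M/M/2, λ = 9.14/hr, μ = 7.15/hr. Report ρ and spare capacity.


Total capacity cμ = 2·7.15 = 14.30/hr
ρ = λ/(cμ) = 9.14/14.30 = 0.6392
Stable ⇔ ρ < 1: YES
Spare capacity = cμ − λ = 14.30 − 9.14 = 5.16/hr

Final: ρ = 0.6392; stable; margin = 5.16/hr


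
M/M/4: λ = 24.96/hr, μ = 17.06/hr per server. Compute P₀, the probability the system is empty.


a = λ/μ = 24.96/17.06 = 1.4631; ρ = a/c = 0.3658
Σ_{k=0}^{3} a^k/k! (terms k=0..3) = 1.00000 + 1.46307 + 1.07029 + 0.52197 = 4.05533
Tail: a^4/(4!(1−ρ)) = 4.58208/(24·0.6342) = 0.30103
P₀ = 1/(4.05533 + 0.30103) = 1/4.35636 = 0.229550

Final: 0.229550


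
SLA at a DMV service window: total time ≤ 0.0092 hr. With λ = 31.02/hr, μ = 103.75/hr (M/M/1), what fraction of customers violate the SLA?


W ~ Exponential(μ−λ) for M/M/1.
μ − λ = 103.75 − 31.02 = 72.7300
P(W > t) = e^{−(μ−λ)t} = e^{−0.6691} = 0.512161

Final: 0.512161


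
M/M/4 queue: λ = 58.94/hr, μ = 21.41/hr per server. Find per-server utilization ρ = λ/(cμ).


ρ = λ/(cμ) = 58.94/(4·21.41) = 58.94/85.64 = 0.6882

Final: 0.6882


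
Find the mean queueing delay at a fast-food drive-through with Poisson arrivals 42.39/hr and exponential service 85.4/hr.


ρ = 42.39/85.4 = 0.4964
Wq = ρ/(μ−λ) = 0.4964/(85.4 − 42.39) = 0.4964/43.01 = 0.01154 hr

Final: 0.01154 hr


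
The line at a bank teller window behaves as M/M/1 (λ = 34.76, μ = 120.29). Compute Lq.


ρ = 34.76/120.29 = 0.2890
Lq = ρ²/(1−ρ) = 0.08350/0.7110 = 0.1174

Final: 0.1174


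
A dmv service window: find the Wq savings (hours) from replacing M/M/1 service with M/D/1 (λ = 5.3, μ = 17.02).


ρ = 5.3/17.02 = 0.3114
Wq(M/M/1) = ρ/(μ−λ) = 0.3114/11.72 = 0.02657 hr
Wq(M/D/1) = ρ/(2(μ−λ)) = 0.01328 hr
Savings = 0.02657 − 0.01328 = 0.01328 hr

Final: 0.01328 hr


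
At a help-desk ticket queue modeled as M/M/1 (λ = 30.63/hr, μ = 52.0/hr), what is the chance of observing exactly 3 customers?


ρ = 30.63/52.0 = 0.5890
P_n = (1−ρ)·ρ^n = (1 − 0.5890)·0.5890^3 = 0.4110·0.204377 = 0.083991

Final: 0.083991


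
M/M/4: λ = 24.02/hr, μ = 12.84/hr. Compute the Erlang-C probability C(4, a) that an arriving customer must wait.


a = λ/μ = 1.8707; ρ = a/4 = 0.4677
P₀ = 0.149919 (from M/M/c formula)
C(c,a) = [a^c/(c!(1−ρ))]·P₀ = [12.24706/(24·0.5323)]·0.149919
= 0.95862·0.149919 = 0.143716

Final: 0.143716


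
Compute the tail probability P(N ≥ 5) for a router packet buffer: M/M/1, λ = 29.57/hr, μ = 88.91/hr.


ρ = 29.57/88.91 = 0.3326
P(N ≥ n) = ρ^n = 0.3326^5 = 0.004069

Final: 0.004069


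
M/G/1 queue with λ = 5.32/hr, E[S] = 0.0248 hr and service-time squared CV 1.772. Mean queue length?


ρ = λ·E[S] = 5.32·0.0248 = 0.1319
Lq = ρ²(1+C_s²)/(2(1−ρ)) = 0.01741·(1+1.772)/(2·0.8681)
= 0.01741·2.7720/1.7361 = 0.02779

Final: 0.02779


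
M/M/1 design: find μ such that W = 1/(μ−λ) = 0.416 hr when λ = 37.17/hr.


W = 1/(μ−λ) ⇒ μ − λ = 1/W = 1/0.416 = 2.4038
μ = λ + 1/W = 37.17 + 2.4038 = 39.5738 per hr

Final: 39.5738 /hr


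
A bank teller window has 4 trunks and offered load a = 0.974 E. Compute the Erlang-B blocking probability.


B(c,a) = (a^c/c!) / Σ_{k=0}^{c} a^k/k!
a^4/4! = 0.037499
Σ terms (k=0..4): 1.00000 + 0.97400 + 0.47434 + 0.15400 + 0.03750 = 2.639839
B = 0.037499/2.639839 = 0.014205

Final: 0.014205


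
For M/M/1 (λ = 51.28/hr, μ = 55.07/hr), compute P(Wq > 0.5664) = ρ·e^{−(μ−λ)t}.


ρ = 51.28/55.07 = 0.9312
P(Wq > t) = ρ·e^{−(μ−λ)t} = 0.9312·e^{−2.1467}
= 0.9312·0.116874 = 0.108831

Final: 0.108831


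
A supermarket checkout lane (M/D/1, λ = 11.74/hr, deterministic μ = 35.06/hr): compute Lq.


ρ = 11.74/35.06 = 0.3349
M/D/1: Lq = ρ²/(2(1−ρ)) = 0.1121/(2·0.6651) = 0.08429

Final: 0.08429


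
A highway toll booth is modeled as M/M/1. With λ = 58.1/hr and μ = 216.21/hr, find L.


ρ = λ/μ = 58.1/216.21 = 0.2687
L = ρ/(1−ρ) = 0.2687/(1 − 0.2687) = 0.2687/0.7313 = 0.3675

Final: 0.3675


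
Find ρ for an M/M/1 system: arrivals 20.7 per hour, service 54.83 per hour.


ρ = λ/μ = 20.7/54.83 = 0.3775

Final: 0.3775


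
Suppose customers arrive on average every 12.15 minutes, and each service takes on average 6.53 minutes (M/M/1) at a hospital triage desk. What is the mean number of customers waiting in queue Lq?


λ = 60/12.15 = 4.9383 /hr
μ = 60/6.53 = 9.1884 /hr
ρ = λ/μ = 4.9383/9.1884 = 0.5374
Lq = ρ²/(1−ρ) = 0.2889/0.4626 = 0.6245

Final: 0.6245


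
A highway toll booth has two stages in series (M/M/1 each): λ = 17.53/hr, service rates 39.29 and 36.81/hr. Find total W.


Each node sees arrival rate λ = 17.53/hr (tandem ⇒ throughput preserved).
W₁ = 1/(μ₁−λ) = 1/(39.29−17.53) = 0.04596 hr
W₂ = 1/(μ₂−λ) = 1/(36.81−17.53) = 0.05187 hr
W_total = W₁ + W₂ = 0.04596 + 0.05187 = 0.09782 hr

Final: 0.09782 hr


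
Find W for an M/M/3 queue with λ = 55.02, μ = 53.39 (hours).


a = 1.0305; ρ = 0.3435; P₀ = 0.352191
Lq = P₀·a^c·ρ/(c!(1−ρ)²) = 0.05120
Wq = Lq/λ = 0.05120/55.02 = 0.0009306 hr
W = Wq + 1/μ = 0.0009306 + 0.01873 = 0.01966 hr

Final: 0.01966 hr


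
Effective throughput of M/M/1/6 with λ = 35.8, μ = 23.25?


ρ = 1.5398; P_K = (1−ρ)ρ^6/(1−ρ^7) = 0.368516
λ_eff = λ(1 − P_K) = 35.8·(1 − 0.368516) = 35.8·0.631484 = 22.6071 /hr

Final: 22.6071 /hr


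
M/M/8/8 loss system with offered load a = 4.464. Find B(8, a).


B(c,a) = (a^c/c!) / Σ_{k=0}^{c} a^k/k!
a^8/8! = 3.910866
Σ terms (k=0..8): 1.00000 + 4.46400 + 9.96365 + 14.82591 + 16.54571 + 14.77201 + 10.99038 + 7.00872 + 3.91087 = 83.481248
B = 3.910866/83.481248 = 0.046847

Final: 0.046847


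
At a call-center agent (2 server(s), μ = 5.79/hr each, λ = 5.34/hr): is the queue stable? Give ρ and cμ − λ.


Total capacity cμ = 2·5.79 = 11.58/hr
ρ = λ/(cμ) = 5.34/11.58 = 0.4611
Stable ⇔ ρ < 1: YES
Spare capacity = cμ − λ = 11.58 − 5.34 = 6.24/hr

Final: ρ = 0.4611; stable; margin = 6.24/hr


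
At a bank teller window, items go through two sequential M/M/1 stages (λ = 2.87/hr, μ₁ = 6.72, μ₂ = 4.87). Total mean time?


Each node sees arrival rate λ = 2.87/hr (tandem ⇒ throughput preserved).
W₁ = 1/(μ₁−λ) = 1/(6.72−2.87) = 0.25974 hr
W₂ = 1/(μ₂−λ) = 1/(4.87−2.87) = 0.50000 hr
W_total = W₁ + W₂ = 0.25974 + 0.50000 = 0.75974 hr

Final: 0.75974 hr


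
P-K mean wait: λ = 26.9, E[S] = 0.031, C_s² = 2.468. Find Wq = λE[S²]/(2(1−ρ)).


ρ = λ·E[S] = 26.9·0.031 = 0.8339
E[S²] = E[S]²(1+C_s²) = 0.031²·(1+2.468) = 0.003333
Wq = λ·E[S²]/(2(1−ρ)) = 26.9·0.003333/(2·0.1661) = 0.26987 hr

Final: 0.26987 hr


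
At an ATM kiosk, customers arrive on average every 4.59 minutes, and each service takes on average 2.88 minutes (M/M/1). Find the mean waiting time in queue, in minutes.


λ = 60/4.59 = 13.0719 /hr
μ = 60/2.88 = 20.8333 /hr
ρ = λ/μ = 13.0719/20.8333 = 0.6275
Wq = ρ/(μ−λ) = 0.6275/(20.8333−13.0719) = 0.08084 hr
In minutes: 0.08084·60 = 4.851 min

Final: 4.851 min


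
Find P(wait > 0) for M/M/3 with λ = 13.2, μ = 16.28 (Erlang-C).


a = λ/μ = 0.8108; ρ = a/3 = 0.2703
P₀ = 0.442231 (from M/M/c formula)
C(c,a) = [a^c/(c!(1−ρ))]·P₀ = [0.53304/(6·0.7297)]·0.442231
= 0.12174·0.442231 = 0.053839

Final: 0.053839


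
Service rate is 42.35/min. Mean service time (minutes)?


Mean service time = 1/μ = 1/42.35 minute = 0.02361 minute
In minutes: 0.02361 × 1 = 0.02361 min

Final: 0.02361 min


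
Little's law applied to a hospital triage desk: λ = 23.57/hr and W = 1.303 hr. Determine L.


L = λW = 23.57·1.303 = 30.7117

Final: 30.7117


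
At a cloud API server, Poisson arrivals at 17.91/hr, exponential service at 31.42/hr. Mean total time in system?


W = 1/(μ−λ) = 1/(31.42 − 17.91) = 1/13.51 = 0.07402 hr

Final: 0.07402 hr


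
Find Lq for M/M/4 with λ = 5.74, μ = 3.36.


a = λ/μ = 1.7083; ρ = a/4 = 0.4271
P₀ = 0.178003
Lq = P₀·a^c·ρ / (c!·(1−ρ)²) = 0.178003·8.51707·0.4271/(24·0.32823)
= 0.08219

Final: 0.08219


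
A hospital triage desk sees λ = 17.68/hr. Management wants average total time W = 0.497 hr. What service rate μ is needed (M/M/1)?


W = 1/(μ−λ) ⇒ μ − λ = 1/W = 1/0.497 = 2.0121
μ = λ + 1/W = 17.68 + 2.0121 = 19.6921 per hr

Final: 19.6921 /hr


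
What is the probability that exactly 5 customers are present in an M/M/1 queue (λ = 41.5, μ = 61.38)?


ρ = 41.5/61.38 = 0.6761
P_n = (1−ρ)·ρ^n = (1 − 0.6761)·0.6761^5 = 0.3239·0.141288 = 0.045761

Final: 0.045761


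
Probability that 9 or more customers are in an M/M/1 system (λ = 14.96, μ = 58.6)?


ρ = 14.96/58.6 = 0.2553
P(N ≥ n) = ρ^n = 0.2553^9 = 0.000004606

Final: 0.000004606


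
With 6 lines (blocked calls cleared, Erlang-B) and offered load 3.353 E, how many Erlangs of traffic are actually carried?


B(6,3.353) = 0.073020 (Erlang-B)
Carried load = a(1 − B) = 3.353·(1 − 0.073020) = 3.353·0.926980 = 3.1082 E

Final: 3.1082 Erlangs


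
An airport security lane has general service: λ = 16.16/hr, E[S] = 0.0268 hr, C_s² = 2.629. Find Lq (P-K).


ρ = λ·E[S] = 16.16·0.0268 = 0.4331
Lq = ρ²(1+C_s²)/(2(1−ρ)) = 0.1876·(1+2.629)/(2·0.5669)
= 0.1876·3.6290/1.1338 = 0.60033

Final: 0.60033


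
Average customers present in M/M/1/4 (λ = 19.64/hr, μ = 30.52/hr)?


ρ = 19.64/30.52 = 0.6435
L = ρ[1 − (K+1)ρ^K + Kρ^(K+1)] / [(1−ρ)(1−ρ^(K+1))]
Numerator: 0.6435·(1 − 5·0.171486 + 4·0.110353) = 0.375801
Denominator: (0.3565)·(0.889647) = 0.317148
L = 0.375801/0.317148 = 1.1849

Final: 1.1849


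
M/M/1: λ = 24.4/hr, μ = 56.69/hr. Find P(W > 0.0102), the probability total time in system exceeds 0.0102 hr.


W ~ Exponential(μ−λ) for M/M/1.
μ − λ = 56.69 − 24.4 = 32.2900
P(W > t) = e^{−(μ−λ)t} = e^{−0.3294} = 0.719385

Final: 0.719385


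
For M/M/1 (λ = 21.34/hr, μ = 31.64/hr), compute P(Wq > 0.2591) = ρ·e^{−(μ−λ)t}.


ρ = 21.34/31.64 = 0.6745
P(Wq > t) = ρ·e^{−(μ−λ)t} = 0.6745·e^{−2.6687}
= 0.6745·0.069340 = 0.046767

Final: 0.046767


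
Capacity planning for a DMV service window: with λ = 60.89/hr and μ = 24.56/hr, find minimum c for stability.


Stability requires cμ > λ ⇔ c > λ/μ.
λ/μ = 60.89/24.56 = 2.4792
Minimum integer c = ⌊2.4792⌋ + 1 = 3
Check: 3·24.56 = 73.68 > 60.89, while 2·24.56 = 49.12 ≤ 60.89

Final: 3 servers


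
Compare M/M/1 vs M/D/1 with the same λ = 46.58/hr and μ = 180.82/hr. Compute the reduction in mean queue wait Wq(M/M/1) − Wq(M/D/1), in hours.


ρ = 46.58/180.82 = 0.2576
Wq(M/M/1) = ρ/(μ−λ) = 0.2576/134.24 = 0.001919 hr
Wq(M/D/1) = ρ/(2(μ−λ)) = 0.0009595 hr
Savings = 0.001919 − 0.0009595 = 0.0009595 hr

Final: 0.0009595 hr


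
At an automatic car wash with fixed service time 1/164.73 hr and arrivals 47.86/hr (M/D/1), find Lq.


ρ = 47.86/164.73 = 0.2905
M/D/1: Lq = ρ²/(2(1−ρ)) = 0.08441/(2·0.7095) = 0.05949

Final: 0.05949


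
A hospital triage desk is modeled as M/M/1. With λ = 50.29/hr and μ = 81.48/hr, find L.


ρ = λ/μ = 50.29/81.48 = 0.6172
L = ρ/(1−ρ) = 0.6172/(1 − 0.6172) = 0.6172/0.3828 = 1.6124

Final: 1.6124


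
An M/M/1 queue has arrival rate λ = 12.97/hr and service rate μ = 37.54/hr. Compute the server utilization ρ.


ρ = λ/μ = 12.97/37.54 = 0.3455

Final: 0.3455


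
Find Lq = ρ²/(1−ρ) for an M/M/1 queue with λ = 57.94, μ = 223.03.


ρ = 57.94/223.03 = 0.2598
Lq = ρ²/(1−ρ) = 0.06749/0.7402 = 0.09117

Final: 0.09117


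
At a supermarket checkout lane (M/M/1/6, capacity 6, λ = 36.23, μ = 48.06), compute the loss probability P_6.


ρ = λ/μ = 36.23/48.06 = 0.7538
P_K = (1−ρ)ρ^K/(1−ρ^(K+1)) = (0.2462·0.183530)/(1 − 0.138354)
= 0.045176/0.861646 = 0.052430

Final: 0.052430


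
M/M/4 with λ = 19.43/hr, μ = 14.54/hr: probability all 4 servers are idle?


a = λ/μ = 19.43/14.54 = 1.3363; ρ = a/c = 0.3341
Σ_{k=0}^{3} a^k/k! (terms k=0..3) = 1.00000 + 1.33631 + 0.89287 + 0.39772 = 3.62690
Tail: a^4/(4!(1−ρ)) = 3.18885/(24·0.6659) = 0.19953
P₀ = 1/(3.62690 + 0.19953) = 1/3.82642 = 0.261341

Final: 0.261341


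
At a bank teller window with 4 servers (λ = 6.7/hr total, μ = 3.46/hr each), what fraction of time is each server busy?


ρ = λ/(cμ) = 6.7/(4·3.46) = 6.7/13.84 = 0.4841

Final: 0.4841


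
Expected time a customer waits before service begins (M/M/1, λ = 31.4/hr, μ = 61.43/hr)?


ρ = 31.4/61.43 = 0.5112
Wq = ρ/(μ−λ) = 0.5112/(61.43 − 31.4) = 0.5112/30.03 = 0.01702 hr

Final: 0.01702 hr


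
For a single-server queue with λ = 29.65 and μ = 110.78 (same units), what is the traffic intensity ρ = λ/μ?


ρ = λ/μ = 29.65/110.78 = 0.2676

Final: 0.2676


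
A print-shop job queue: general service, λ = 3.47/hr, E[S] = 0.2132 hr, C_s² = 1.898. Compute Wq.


ρ = λ·E[S] = 3.47·0.2132 = 0.7398
E[S²] = E[S]²(1+C_s²) = 0.2132²·(1+1.898) = 0.131726
Wq = λ·E[S²]/(2(1−ρ)) = 3.47·0.131726/(2·0.2602) = 0.87836 hr

Final: 0.87836 hr


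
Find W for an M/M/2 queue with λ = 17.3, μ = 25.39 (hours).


a = 0.6814; ρ = 0.3407; P₀ = 0.491774
Lq = P₀·a^c·ρ/(c!(1−ρ)²) = 0.08947
Wq = Lq/λ = 0.08947/17.3 = 0.005172 hr
W = Wq + 1/μ = 0.005172 + 0.03939 = 0.04456 hr

Final: 0.04456 hr


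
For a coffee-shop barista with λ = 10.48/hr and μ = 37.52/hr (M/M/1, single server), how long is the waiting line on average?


ρ = 10.48/37.52 = 0.2793
Lq = ρ²/(1−ρ) = 0.07802/0.7207 = 0.1083

Final: 0.1083


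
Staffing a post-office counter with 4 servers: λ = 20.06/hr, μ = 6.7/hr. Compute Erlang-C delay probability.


a = λ/μ = 2.9940; ρ = a/4 = 0.7485
P₀ = 0.038077 (from M/M/c formula)
C(c,a) = [a^c/(c!(1−ρ))]·P₀ = [80.35715/(24·0.2515)]·0.038077
= 13.31337·0.038077 = 0.506931

Final: 0.506931


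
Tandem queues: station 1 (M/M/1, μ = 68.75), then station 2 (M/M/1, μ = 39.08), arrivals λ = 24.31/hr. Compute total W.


Each node sees arrival rate λ = 24.31/hr (tandem ⇒ throughput preserved).
W₁ = 1/(μ₁−λ) = 1/(68.75−24.31) = 0.02250 hr
W₂ = 1/(μ₂−λ) = 1/(39.08−24.31) = 0.06770 hr
W_total = W₁ + W₂ = 0.02250 + 0.06770 = 0.09021 hr

Final: 0.09021 hr


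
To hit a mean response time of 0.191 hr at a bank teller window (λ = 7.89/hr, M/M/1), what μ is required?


W = 1/(μ−λ) ⇒ μ − λ = 1/W = 1/0.191 = 5.2356
μ = λ + 1/W = 7.89 + 5.2356 = 13.1256 per hr

Final: 13.1256 /hr


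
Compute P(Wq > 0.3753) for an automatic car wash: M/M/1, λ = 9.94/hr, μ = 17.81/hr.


ρ = 9.94/17.81 = 0.5581
P(Wq > t) = ρ·e^{−(μ−λ)t} = 0.5581·e^{−2.9536}
= 0.5581·0.052151 = 0.029106

Final: 0.029106


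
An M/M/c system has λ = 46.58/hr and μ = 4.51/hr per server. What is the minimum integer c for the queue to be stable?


Stability requires cμ > λ ⇔ c > λ/μ.
λ/μ = 46.58/4.51 = 10.3282
Minimum integer c = ⌊10.3282⌋ + 1 = 11
Check: 11·4.51 = 49.61 > 46.58, while 10·4.51 = 45.10 ≤ 46.58

Final: 11 servers


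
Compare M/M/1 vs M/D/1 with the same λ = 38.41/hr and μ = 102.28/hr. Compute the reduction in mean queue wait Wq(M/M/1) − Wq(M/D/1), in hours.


ρ = 38.41/102.28 = 0.3755
Wq(M/M/1) = ρ/(μ−λ) = 0.3755/63.87 = 0.005880 hr
Wq(M/D/1) = ρ/(2(μ−λ)) = 0.002940 hr
Savings = 0.005880 − 0.002940 = 0.002940 hr

Final: 0.002940 hr


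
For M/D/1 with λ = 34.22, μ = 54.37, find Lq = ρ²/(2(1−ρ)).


ρ = 34.22/54.37 = 0.6294
M/D/1: Lq = ρ²/(2(1−ρ)) = 0.3961/(2·0.3706) = 0.53444

Final: 0.53444


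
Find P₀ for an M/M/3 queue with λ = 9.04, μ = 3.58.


a = λ/μ = 9.04/3.58 = 2.5251; ρ = a/c = 0.8417
Σ_{k=0}^{2} a^k/k! (terms k=0..2) = 1.00000 + 2.52514 + 3.18817 = 6.71330
Tail: a^3/(3!(1−ρ)) = 16.10112/(6·0.1583) = 16.95354
P₀ = 1/(6.71330 + 16.95354) = 1/23.66684 = 0.042253

Final: 0.042253


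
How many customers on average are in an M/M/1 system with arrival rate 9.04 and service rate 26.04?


ρ = λ/μ = 9.04/26.04 = 0.3472
L = ρ/(1−ρ) = 0.3472/(1 − 0.3472) = 0.3472/0.6528 = 0.5318

Final: 0.5318


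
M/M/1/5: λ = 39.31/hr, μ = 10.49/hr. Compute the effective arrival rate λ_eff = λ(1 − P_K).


ρ = 3.7474; P_K = (1−ρ)ρ^5/(1−ρ^6) = 0.733412
λ_eff = λ(1 − P_K) = 39.31·(1 − 0.733412) = 39.31·0.266588 = 10.4796 /hr

Final: 10.4796 /hr


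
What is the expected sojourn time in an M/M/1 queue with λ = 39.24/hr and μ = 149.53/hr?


W = 1/(μ−λ) = 1/(149.53 − 39.24) = 1/110.29 = 0.009067 hr

Final: 0.009067 hr


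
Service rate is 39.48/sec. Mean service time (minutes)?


Mean service time = 1/μ = 1/39.48 second = 0.02533 second
In minutes: 0.02533 × 0.0166667 = 0.0004222 min

Final: 0.0004222 min


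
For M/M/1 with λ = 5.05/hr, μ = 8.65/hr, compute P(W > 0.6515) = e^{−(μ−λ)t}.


W ~ Exponential(μ−λ) for M/M/1.
μ − λ = 8.65 − 5.05 = 3.6000
P(W > t) = e^{−(μ−λ)t} = e^{−2.3454} = 0.095809

Final: 0.095809


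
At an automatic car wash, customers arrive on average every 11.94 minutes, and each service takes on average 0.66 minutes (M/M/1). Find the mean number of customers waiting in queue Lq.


λ = 60/11.94 = 5.0251 /hr
μ = 60/0.66 = 90.9091 /hr
ρ = λ/μ = 5.0251/90.9091 = 0.05528
Lq = ρ²/(1−ρ) = 0.003055/0.9447 = 0.003234

Final: 0.003234


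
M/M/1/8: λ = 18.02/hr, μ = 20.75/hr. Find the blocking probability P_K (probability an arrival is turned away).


ρ = λ/μ = 18.02/20.75 = 0.8684
P_K = (1−ρ)ρ^K/(1−ρ^(K+1)) = (0.1316·0.323514)/(1 − 0.280951)
= 0.042564/0.719049 = 0.059194

Final: 0.059194


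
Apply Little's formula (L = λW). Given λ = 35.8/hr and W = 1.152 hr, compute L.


L = λW = 35.8·1.152 = 41.2416

Final: 41.2416


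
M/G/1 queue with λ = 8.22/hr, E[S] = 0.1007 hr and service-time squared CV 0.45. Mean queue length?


ρ = λ·E[S] = 8.22·0.1007 = 0.8278
Lq = ρ²(1+C_s²)/(2(1−ρ)) = 0.6852·(1+0.45)/(2·0.1722)
= 0.6852·1.4500/0.3445 = 2.88397

Final: 2.88397


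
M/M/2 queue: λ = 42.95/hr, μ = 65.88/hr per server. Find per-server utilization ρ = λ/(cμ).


ρ = λ/(cμ) = 42.95/(2·65.88) = 42.95/131.76 = 0.3260

Final: 0.3260


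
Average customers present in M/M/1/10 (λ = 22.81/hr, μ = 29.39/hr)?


ρ = 22.81/29.39 = 0.7761
L = ρ[1 − (K+1)ρ^K + Kρ^(K+1)] / [(1−ρ)(1−ρ^(K+1))]
Numerator: 0.7761·(1 − 11·0.079297 + 10·0.061544) = 0.576784
Denominator: (0.2239)·(0.938456) = 0.210107
L = 0.576784/0.210107 = 2.7452

Final: 2.7452


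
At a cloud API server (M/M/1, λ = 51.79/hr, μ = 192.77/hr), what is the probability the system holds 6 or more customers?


ρ = 51.79/192.77 = 0.2687
P(N ≥ n) = ρ^n = 0.2687^6 = 0.0003760

Final: 0.0003760


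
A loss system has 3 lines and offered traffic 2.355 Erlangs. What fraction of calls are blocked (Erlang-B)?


B(c,a) = (a^c/c!) / Σ_{k=0}^{c} a^k/k!
a^3/3! = 2.176815
Σ terms (k=0..3): 1.00000 + 2.35500 + 2.77301 + 2.17681 = 8.304827
B = 2.176815/8.304827 = 0.262114

Final: 0.262114


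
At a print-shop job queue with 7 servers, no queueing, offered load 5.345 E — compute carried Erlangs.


B(7,5.345) = 0.142483 (Erlang-B)
Carried load = a(1 − B) = 5.345·(1 − 0.142483) = 5.345·0.857517 = 4.5834 E

Final: 4.5834 Erlangs


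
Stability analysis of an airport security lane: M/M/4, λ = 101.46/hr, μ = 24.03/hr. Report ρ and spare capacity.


Total capacity cμ = 4·24.03 = 96.12/hr
ρ = λ/(cμ) = 101.46/96.12 = 1.0556
Stable ⇔ ρ < 1: NO
Spare capacity = cμ − λ = 96.12 − 101.46 = -5.34/hr

Final: ρ = 1.0556; unstable; margin = -5.34/hr


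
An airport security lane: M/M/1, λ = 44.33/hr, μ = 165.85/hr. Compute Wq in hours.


ρ = 44.33/165.85 = 0.2673
Wq = ρ/(μ−λ) = 0.2673/(165.85 − 44.33) = 0.2673/121.52 = 0.002200 hr

Final: 0.002200 hr


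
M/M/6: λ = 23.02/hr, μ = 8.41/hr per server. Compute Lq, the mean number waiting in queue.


a = λ/μ = 2.7372; ρ = a/6 = 0.4562
P₀ = 0.064123
Lq = P₀·a^c·ρ / (c!·(1−ρ)²) = 0.064123·420.58709·0.4562/(720·0.29572)
= 0.05779

Final: 0.05779


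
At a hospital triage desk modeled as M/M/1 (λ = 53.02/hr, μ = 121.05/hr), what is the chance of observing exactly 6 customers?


ρ = 53.02/121.05 = 0.4380
P_n = (1−ρ)·ρ^n = (1 − 0.4380)·0.4380^6 = 0.5620·0.007061 = 0.003968

Final: 0.003968


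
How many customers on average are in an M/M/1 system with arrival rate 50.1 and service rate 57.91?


ρ = λ/μ = 50.1/57.91 = 0.8651
L = ρ/(1−ρ) = 0.8651/(1 − 0.8651) = 0.8651/0.1349 = 6.4149

Final: 6.4149


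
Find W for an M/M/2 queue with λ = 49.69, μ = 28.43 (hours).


a = 1.7478; ρ = 0.8739; P₀ = 0.067292
Lq = P₀·a^c·ρ/(c!(1−ρ)²) = 5.64882
Wq = Lq/λ = 5.64882/49.69 = 0.11368 hr
W = Wq + 1/μ = 0.11368 + 0.03517 = 0.14886 hr

Final: 0.14886 hr


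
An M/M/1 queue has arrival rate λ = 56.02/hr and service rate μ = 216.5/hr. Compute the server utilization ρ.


ρ = λ/μ = 56.02/216.5 = 0.2588

Final: 0.2588


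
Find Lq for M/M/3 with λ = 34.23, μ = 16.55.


a = λ/μ = 2.0683; ρ = a/3 = 0.6894
P₀ = 0.100450
Lq = P₀·a^c·ρ / (c!·(1−ρ)²) = 0.100450·8.84762·0.6894/(6·0.09646)
= 1.05873

Final: 1.05873


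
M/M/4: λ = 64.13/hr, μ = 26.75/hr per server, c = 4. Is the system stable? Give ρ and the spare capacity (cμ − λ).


Total capacity cμ = 4·26.75 = 107.00/hr
ρ = λ/(cμ) = 64.13/107.00 = 0.5993
Stable ⇔ ρ < 1: YES
Spare capacity = cμ − λ = 107.00 − 64.13 = 42.87/hr

Final: ρ = 0.5993; stable; margin = 42.87/hr
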